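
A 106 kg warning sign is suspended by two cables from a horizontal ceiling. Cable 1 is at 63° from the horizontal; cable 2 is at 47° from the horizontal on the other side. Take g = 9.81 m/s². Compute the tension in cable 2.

T_2 ≈ 502 N

Weight W = 106 × 9.81 = 1040 N acts straight down.
Horizontal: T_1 cos 63° = T_2 cos 47°  →  T_1 = 1.502 T_2.
Vertical: T_1 sin 63° + T_2 sin 47° = 1040.
Substituting the horizontal relation into the vertical equation gives 2.07 T_2 = 1040, so T_2 = 502.4 N.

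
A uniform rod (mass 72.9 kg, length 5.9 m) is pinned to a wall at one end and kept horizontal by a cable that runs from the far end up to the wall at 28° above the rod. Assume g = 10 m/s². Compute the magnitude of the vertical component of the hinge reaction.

|H_y| ≈ 364 N

Take torques about the hinge: T sin 28° · 5.9 = 72.9×10×2.95 = 2150.6 N·m.
So T = 2150.6 / (0.4695 × 5.9) = 776.4 N.
ΣF_y = 0: H_y = (72.9×10) − T sin 28° = 729 − 364.5 = 364.5 N.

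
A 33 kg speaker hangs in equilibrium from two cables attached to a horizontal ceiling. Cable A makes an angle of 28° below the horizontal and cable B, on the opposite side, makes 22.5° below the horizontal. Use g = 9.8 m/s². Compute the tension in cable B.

Weight W = 33 × 9.8 = 323.4 N acts straight down.
Horizontal: T_A cos 28° = T_B cos 22.5°  →  T_A = 1.046 T_B.
Vertical: T_A sin 28° + T_B sin 22.5° = 323.4.
Substituting the horizontal relation into the vertical equation gives 0.8739 T_B = 323.4, so T_B = 370.1 N.

T_B ≈ 370 N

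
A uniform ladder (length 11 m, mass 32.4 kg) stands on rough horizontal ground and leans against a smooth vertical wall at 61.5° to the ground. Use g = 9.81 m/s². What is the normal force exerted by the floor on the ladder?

ΣF_y = 0: N_floor = 32.4×9.81 = 317.84 N.

N_floor ≈ 318 N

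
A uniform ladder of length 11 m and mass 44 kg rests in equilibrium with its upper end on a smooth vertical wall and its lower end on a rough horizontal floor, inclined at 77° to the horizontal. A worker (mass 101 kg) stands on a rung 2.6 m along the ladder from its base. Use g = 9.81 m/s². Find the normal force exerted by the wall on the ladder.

N_wall ≈ 104 N

Torques about the foot: N_wall · 11 sin 77° = 44×9.81×5.5 cos 77° + 101×9.81×2.6 cos 77° → N_wall = 103.89 N.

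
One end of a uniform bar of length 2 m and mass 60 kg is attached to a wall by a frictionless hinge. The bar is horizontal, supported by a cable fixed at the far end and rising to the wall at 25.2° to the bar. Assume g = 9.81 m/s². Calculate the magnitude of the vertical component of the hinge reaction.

|H_y| ≈ 294 N

Take torques about the hinge: T sin 25.2° · 2 = 60×9.81×1 = 588.6 N·m.
So T = 588.6 / (0.4258 × 2) = 691.2 N.
ΣF_y = 0: H_y = (60×9.81) − T sin 25.2° = 588.6 − 294.3 = 294.3 N.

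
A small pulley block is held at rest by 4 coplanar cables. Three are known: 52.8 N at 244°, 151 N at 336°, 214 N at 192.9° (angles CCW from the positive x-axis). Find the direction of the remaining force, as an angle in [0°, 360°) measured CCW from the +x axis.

Sum the known components: ΣF_x = -93.8 N, ΣF_y = -156.6 N.
For equilibrium the remaining force must supply (−ΣF_x, −ΣF_y) = (93.8, 156.6) N.
Magnitude = √((93.8)² + (156.6)²) = 182.6 N; direction = atan2(156.6, 93.8) = 59.1°.

θ ≈ 59.1°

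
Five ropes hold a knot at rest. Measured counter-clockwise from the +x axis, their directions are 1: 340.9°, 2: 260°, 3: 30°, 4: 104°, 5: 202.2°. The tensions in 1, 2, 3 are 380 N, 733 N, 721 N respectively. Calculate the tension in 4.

Resolve: ΣF_x = 380 cos 340.9° + 733 cos 260° + 721 cos 30° + T_4 cos 104° + T_5 cos 202.2° = 0.
        ΣF_y = 380 sin 340.9° + 733 sin 260° + 721 sin 30° + T_4 sin 104° + T_5 sin 202.2° = 0.
The known terms sum to (856.2, -485.7) N, so -0.2419 T_4 − 0.9259 T_5 = -856.2 and 0.9703 T_4 − 0.3778 T_5 = 485.7.
Solving simultaneously: T_4 = 781.2 N, T_5 = 720.6 N.

T_4 ≈ 781 N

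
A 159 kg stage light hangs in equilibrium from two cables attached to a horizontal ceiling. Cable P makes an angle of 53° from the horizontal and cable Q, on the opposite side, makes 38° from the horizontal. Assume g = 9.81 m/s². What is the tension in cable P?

T_P ≈ 1230 N

Weight W = 159 × 9.81 = 1560 N acts straight down.
Horizontal: T_P cos 53° = T_Q cos 38°  →  T_Q = 0.7637 T_P.
Vertical: T_P sin 53° + T_Q sin 38° = 1560.
Substituting the horizontal relation into the vertical equation gives 1.269 T_P = 1560, so T_P = 1229 N.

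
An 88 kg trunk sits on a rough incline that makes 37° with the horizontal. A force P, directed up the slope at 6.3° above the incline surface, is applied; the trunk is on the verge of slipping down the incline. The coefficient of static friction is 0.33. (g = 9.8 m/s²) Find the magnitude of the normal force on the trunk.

N ≈ 655 N

On the verge of sliding down the incline, friction equals μN and acts up the slope.
Perpendicular: N + P sin 6.3° = W cos 37° = 688.7 N.
Along incline: P cos 6.3° + μN = W sin 37° with W sin 37° = 519 N.
Solving the pair for P and N: P = 304.6 N, N = 655.3 N (and f = μN = 216.3 N).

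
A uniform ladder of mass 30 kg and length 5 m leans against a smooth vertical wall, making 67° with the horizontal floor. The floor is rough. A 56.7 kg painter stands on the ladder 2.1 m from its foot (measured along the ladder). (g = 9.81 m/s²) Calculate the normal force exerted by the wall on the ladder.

N_wall ≈ 162 N

Torques about the foot: N_wall · 5 sin 67° = 30×9.81×2.5 cos 67° + 56.7×9.81×2.1 cos 67° → N_wall = 161.63 N.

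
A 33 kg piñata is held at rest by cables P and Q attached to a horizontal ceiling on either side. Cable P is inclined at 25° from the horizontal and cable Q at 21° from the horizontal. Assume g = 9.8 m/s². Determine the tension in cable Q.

Weight W = 33 × 9.8 = 323.4 N acts straight down.
Horizontal: T_P cos 25° = T_Q cos 21°  →  T_P = 1.03 T_Q.
Vertical: T_P sin 25° + T_Q sin 21° = 323.4.
Substituting the horizontal relation into the vertical equation gives 0.7937 T_Q = 323.4, so T_Q = 407.5 N.

T_Q ≈ 407 N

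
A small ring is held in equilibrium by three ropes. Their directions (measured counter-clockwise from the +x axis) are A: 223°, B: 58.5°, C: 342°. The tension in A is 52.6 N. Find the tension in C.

Resolve: ΣF_x = 52.6 cos 223° + T_B cos 58.5° + T_C cos 342° = 0.
        ΣF_y = 52.6 sin 223° + T_B sin 58.5° + T_C sin 342° = 0.
The known terms sum to (-38.47, -35.87) N, so 0.5225 T_B + 0.9511 T_C = 38.47 and 0.8526 T_B − 0.3090 T_C = 35.87.
Solving simultaneously: T_B = 47.31 N, T_C = 14.46 N.

T_C ≈ 14.5 N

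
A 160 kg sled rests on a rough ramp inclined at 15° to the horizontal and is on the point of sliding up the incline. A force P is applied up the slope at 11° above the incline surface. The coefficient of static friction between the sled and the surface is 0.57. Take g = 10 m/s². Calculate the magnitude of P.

P ≈ 1190 N

On the verge of sliding up the incline, friction equals μN and acts down the slope.
Perpendicular: N + P sin 11° = W cos 15° = 1545 N.
Along incline: P cos 11° = W sin 15° + μN  with W sin 15° = 414.1 N.
Solving the pair for P and N: P = 1188 N, N = 1319 N (and f = μN = 751.8 N).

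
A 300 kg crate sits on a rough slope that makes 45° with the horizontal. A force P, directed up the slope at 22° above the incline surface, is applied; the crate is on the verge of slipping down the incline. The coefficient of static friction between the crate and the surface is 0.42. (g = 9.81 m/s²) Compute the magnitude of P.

On the verge of sliding down the incline, friction equals μN and acts up the slope.
Perpendicular: N + P sin 22° = W cos 45° = 2081 N.
Along incline: P cos 22° + μN = W sin 45° with W sin 45° = 2081 N.
Solving the pair for P and N: P = 1568 N, N = 1494 N (and f = μN = 627.4 N).

P ≈ 1570 N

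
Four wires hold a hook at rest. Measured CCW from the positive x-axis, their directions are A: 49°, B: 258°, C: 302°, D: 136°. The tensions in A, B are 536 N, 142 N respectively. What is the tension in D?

T_D ≈ 1710 N

Resolve: ΣF_x = 536 cos 49° + 142 cos 258° + T_C cos 302° + T_D cos 136° = 0.
        ΣF_y = 536 sin 49° + 142 sin 258° + T_C sin 302° + T_D sin 136° = 0.
The known terms sum to (322.1, 265.6) N, so 0.5299 T_C − 0.7193 T_D = -322.1 and -0.8480 T_C + 0.6947 T_D = -265.6.
Solving simultaneously: T_C = 1715 N, T_D = 1711 N.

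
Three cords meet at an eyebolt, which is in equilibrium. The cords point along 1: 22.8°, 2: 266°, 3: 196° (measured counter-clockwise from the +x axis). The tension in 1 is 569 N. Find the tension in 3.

T_3 ≈ 540 N

Resolve: ΣF_x = 569 cos 22.8° + T_2 cos 266° + T_3 cos 196° = 0.
        ΣF_y = 569 sin 22.8° + T_2 sin 266° + T_3 sin 196° = 0.
The known terms sum to (524.5, 220.5) N, so -0.0698 T_2 − 0.9613 T_3 = -524.5 and -0.9976 T_2 − 0.2756 T_3 = -220.5.
Solving simultaneously: T_2 = 71.70 N, T_3 = 540.5 N.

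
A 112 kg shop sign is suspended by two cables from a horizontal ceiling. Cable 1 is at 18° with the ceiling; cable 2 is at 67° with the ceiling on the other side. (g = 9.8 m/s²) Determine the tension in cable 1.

T_1 ≈ 431 N

Weight W = 112 × 9.8 = 1098 N acts straight down.
Horizontal: T_1 cos 18° = T_2 cos 67°  →  T_2 = 2.434 T_1.
Vertical: T_1 sin 18° + T_2 sin 67° = 1098.
Substituting the horizontal relation into the vertical equation gives 2.55 T_1 = 1098, so T_1 = 430.5 N.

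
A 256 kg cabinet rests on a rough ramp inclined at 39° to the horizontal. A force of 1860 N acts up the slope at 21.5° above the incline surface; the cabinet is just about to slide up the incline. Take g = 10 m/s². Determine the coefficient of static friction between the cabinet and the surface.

On the verge of sliding up the incline, friction is at its maximum μN and acts down the slope.
Perpendicular to incline: N = W cos 39° − P sin 21.5° = 1989 − 681.7 = 1308 N.
Along incline: P cos 21.5° − μN = W sin 39° → μ = −(W sin 39° − P cos 21.5°) / N = 0.09139.

μ ≈ 0.0914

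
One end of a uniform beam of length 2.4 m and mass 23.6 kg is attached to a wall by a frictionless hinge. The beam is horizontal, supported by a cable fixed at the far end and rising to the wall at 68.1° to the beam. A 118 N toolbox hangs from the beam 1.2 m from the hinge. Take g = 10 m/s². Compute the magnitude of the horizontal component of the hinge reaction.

H_x ≈ 71.2 N

Take torques about the hinge: T sin 68.1° · 2.4 = 23.6×10×1.2 + 118×1.2 = 424.8 N·m.
So T = 424.8 / (0.9278 × 2.4) = 190.77 N.
ΣF_x = 0: H_x = T cos 68.1° = 71.154 N.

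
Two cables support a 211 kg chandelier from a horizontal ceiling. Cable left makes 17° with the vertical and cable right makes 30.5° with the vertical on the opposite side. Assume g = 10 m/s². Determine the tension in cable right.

Angles from the horizontal: cable left is 90° − 17° = 73°, cable right is 90° − 30.5° = 59.5°.
Weight W = 211 × 10 = 2110 N acts straight down.
Horizontal: T_left cos 73° = T_right cos 59.5°  →  T_left = 1.736 T_right.
Vertical: T_left sin 73° + T_right sin 59.5° = 2110.
Substituting the horizontal relation into the vertical equation gives 2.522 T_right = 2110, so T_right = 836.7 N.

T_right ≈ 837 N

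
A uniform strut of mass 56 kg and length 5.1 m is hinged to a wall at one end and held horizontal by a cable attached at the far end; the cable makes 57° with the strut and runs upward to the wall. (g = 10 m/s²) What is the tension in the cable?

Take torques about the hinge: T sin 57° · 5.1 = 56×10×2.55 = 1428 N·m.
So T = 1428 / (0.8387 × 5.1) = 333.86 N.

T ≈ 334 N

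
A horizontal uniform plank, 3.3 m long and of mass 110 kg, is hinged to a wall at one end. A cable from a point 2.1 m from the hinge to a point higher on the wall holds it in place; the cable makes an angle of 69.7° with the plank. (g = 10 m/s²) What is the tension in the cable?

T ≈ 922 N

Take torques about the hinge: T sin 69.7° · 2.1 = 110×10×1.65 = 1815 N·m.
So T = 1815 / (0.9379 × 2.1) = 921.52 N.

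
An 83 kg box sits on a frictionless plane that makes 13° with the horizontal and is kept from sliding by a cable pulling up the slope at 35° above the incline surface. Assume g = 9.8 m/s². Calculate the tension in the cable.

T ≈ 223 N

Take axes along and perpendicular to the incline. Weight components: W sin 13° = 183 N down-slope, W cos 13° = 792.6 N into the surface.
Along incline: T cos 35° = W sin 13° → T = 223.4 N.
Perpendicular: N = W cos 13° − T sin 35° = 664.4 N.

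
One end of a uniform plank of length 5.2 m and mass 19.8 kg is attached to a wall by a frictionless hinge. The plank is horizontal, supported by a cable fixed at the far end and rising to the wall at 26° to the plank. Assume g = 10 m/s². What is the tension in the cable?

Take torques about the hinge: T sin 26° · 5.2 = 19.8×10×2.6 = 514.8 N·m.
So T = 514.8 / (0.4384 × 5.2) = 225.84 N.

T ≈ 226 N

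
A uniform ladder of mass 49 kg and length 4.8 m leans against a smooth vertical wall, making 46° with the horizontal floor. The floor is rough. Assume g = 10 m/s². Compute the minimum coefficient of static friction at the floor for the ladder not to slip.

ΣF_y = 0: N_floor = 49×10 = 490 N.
Torques about the foot: N_wall · 4.8 sin 46° = 49×10×2.4 cos 46° → N_wall = 236.59 N.
ΣF_x = 0: f_floor = N_wall = 236.59 N.
μ_min = f_floor / N_floor = 236.59 / 490 = 0.4828.

μ_min ≈ 0.483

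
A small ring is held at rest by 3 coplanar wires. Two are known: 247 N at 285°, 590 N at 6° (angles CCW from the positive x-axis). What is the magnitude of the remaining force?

Sum the known components: ΣF_x = 650.7 N, ΣF_y = -176.9 N.
For equilibrium the remaining force must supply (−ΣF_x, −ΣF_y) = (-650.7, 176.9) N.
Magnitude = √((-650.7)² + (176.9)²) = 674.3 N; direction = atan2(176.9, -650.7) = 164.8°.

F ≈ 674 N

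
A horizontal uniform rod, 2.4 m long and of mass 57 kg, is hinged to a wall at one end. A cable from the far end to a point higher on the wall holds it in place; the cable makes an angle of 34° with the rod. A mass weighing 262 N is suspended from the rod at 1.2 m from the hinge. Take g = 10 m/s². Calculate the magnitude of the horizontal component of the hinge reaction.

Take torques about the hinge: T sin 34° · 2.4 = 57×10×1.2 + 262×1.2 = 998.4 N·m.
So T = 998.4 / (0.5592 × 2.4) = 743.93 N.
ΣF_x = 0: H_x = T cos 34° = 616.75 N.

H_x ≈ 617 N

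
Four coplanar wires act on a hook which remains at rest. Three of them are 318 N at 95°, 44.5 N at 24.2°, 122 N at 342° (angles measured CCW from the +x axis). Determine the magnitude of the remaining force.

Sum the known components: ΣF_x = 128.9 N, ΣF_y = 297.3 N.
For equilibrium the remaining force must supply (−ΣF_x, −ΣF_y) = (-128.9, -297.3) N.
Magnitude = √((-128.9)² + (-297.3)²) = 324.1 N; direction = atan2(-297.3, -128.9) = 246.6°.

F ≈ 324 N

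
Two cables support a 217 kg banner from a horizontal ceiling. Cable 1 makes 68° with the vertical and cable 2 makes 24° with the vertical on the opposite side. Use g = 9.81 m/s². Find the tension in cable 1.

T_1 ≈ 866 N

Angles from the horizontal: cable 1 is 90° − 68° = 22°, cable 2 is 90° − 24° = 66°.
Weight W = 217 × 9.81 = 2129 N acts straight down.
Horizontal: T_1 cos 22° = T_2 cos 66°  →  T_2 = 2.28 T_1.
Vertical: T_1 sin 22° + T_2 sin 66° = 2129.
Substituting the horizontal relation into the vertical equation gives 2.457 T_1 = 2129, so T_1 = 866.4 N.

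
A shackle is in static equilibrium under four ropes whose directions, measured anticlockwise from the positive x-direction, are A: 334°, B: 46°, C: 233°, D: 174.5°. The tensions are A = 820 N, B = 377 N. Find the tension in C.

T_C ≈ 9.23 N

Resolve: ΣF_x = 820 cos 334° + 377 cos 46° + T_C cos 233° + T_D cos 174.5° = 0.
        ΣF_y = 820 sin 334° + 377 sin 46° + T_C sin 233° + T_D sin 174.5° = 0.
The known terms sum to (998.9, -88.27) N, so -0.6018 T_C − 0.9954 T_D = -998.9 and -0.7986 T_C + 0.0958 T_D = 88.27.
Solving simultaneously: T_C = 9.234 N, T_D = 997.9 N.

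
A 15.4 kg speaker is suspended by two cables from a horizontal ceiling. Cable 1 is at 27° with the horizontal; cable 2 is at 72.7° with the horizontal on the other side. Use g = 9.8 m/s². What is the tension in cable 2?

T_2 ≈ 136 N

Weight W = 15.4 × 9.8 = 150.9 N acts straight down.
Horizontal: T_1 cos 27° = T_2 cos 72.7°  →  T_1 = 0.3338 T_2.
Vertical: T_1 sin 27° + T_2 sin 72.7° = 150.9.
Substituting the horizontal relation into the vertical equation gives 1.106 T_2 = 150.9, so T_2 = 136.4 N.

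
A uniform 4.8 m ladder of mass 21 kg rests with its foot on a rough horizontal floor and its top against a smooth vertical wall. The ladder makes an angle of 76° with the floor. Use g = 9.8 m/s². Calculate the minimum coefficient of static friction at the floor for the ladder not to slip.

μ_min ≈ 0.125

ΣF_y = 0: N_floor = 21×9.8 = 205.8 N.
Torques about the foot: N_wall · 4.8 sin 76° = 21×9.8×2.4 cos 76° → N_wall = 25.656 N.
ΣF_x = 0: f_floor = N_wall = 25.656 N.
μ_min = f_floor / N_floor = 25.656 / 205.8 = 0.1247.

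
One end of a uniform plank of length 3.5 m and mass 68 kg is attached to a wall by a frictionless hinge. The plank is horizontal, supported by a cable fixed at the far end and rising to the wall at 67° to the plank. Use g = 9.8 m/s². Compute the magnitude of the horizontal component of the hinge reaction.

Take torques about the hinge: T sin 67° · 3.5 = 68×9.8×1.75 = 1166.2 N·m.
So T = 1166.2 / (0.9205 × 3.5) = 361.98 N.
ΣF_x = 0: H_x = T cos 67° = 141.44 N.

H_x ≈ 141 N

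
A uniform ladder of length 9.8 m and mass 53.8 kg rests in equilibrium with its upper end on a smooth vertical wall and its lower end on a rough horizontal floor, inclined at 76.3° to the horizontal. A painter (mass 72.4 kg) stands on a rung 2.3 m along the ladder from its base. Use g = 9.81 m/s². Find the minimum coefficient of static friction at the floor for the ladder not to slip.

ΣF_y = 0: N_floor = 53.8×9.81 + 72.4×9.81 = 1238 N.
Torques about the foot: N_wall · 9.8 sin 76.3° = 53.8×9.81×4.9 cos 76.3° + 72.4×9.81×2.3 cos 76.3° → N_wall = 104.96 N.
ΣF_x = 0: f_floor = N_wall = 104.96 N.
μ_min = f_floor / N_floor = 104.96 / 1238 = 0.08478.

μ_min ≈ 0.0848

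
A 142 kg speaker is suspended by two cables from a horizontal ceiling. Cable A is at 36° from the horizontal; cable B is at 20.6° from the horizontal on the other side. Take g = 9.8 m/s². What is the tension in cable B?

Weight W = 142 × 9.8 = 1392 N acts straight down.
Horizontal: T_A cos 36° = T_B cos 20.6°  →  T_A = 1.157 T_B.
Vertical: T_A sin 36° + T_B sin 20.6° = 1392.
Substituting the horizontal relation into the vertical equation gives 1.032 T_B = 1392, so T_B = 1349 N.

T_B ≈ 1350 N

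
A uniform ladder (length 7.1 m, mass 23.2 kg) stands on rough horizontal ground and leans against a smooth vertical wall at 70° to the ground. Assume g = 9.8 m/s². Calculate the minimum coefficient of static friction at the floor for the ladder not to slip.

ΣF_y = 0: N_floor = 23.2×9.8 = 227.36 N.
Torques about the foot: N_wall · 7.1 sin 70° = 23.2×9.8×3.55 cos 70° → N_wall = 41.376 N.
ΣF_x = 0: f_floor = N_wall = 41.376 N.
μ_min = f_floor / N_floor = 41.376 / 227.36 = 0.182.

μ_min ≈ 0.182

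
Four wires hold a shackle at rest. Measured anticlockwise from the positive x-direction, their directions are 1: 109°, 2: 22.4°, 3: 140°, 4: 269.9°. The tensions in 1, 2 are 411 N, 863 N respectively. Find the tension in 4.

Resolve: ΣF_x = 411 cos 109° + 863 cos 22.4° + T_3 cos 140° + T_4 cos 269.9° = 0.
        ΣF_y = 411 sin 109° + 863 sin 22.4° + T_3 sin 140° + T_4 sin 269.9° = 0.
The known terms sum to (664.1, 717.5) N, so -0.7660 T_3 − 0.0017 T_4 = -664.1 and 0.6428 T_3 − 1.0000 T_4 = -717.5.
Solving simultaneously: T_3 = 864 N, T_4 = 1273 N.

T_4 ≈ 1270 N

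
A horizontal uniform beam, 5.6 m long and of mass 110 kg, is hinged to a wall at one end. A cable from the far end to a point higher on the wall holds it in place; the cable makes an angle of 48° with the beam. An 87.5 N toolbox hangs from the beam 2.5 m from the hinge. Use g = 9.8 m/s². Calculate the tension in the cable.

T ≈ 778 N

Take torques about the hinge: T sin 48° · 5.6 = 110×9.8×2.8 + 87.5×2.5 = 3237.1 N·m.
So T = 3237.1 / (0.7431 × 5.6) = 777.86 N.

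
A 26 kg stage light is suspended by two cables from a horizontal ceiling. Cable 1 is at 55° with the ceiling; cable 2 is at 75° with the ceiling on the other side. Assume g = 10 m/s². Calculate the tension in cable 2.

Weight W = 26 × 10 = 260 N acts straight down.
Horizontal: T_1 cos 55° = T_2 cos 75°  →  T_1 = 0.4512 T_2.
Vertical: T_1 sin 55° + T_2 sin 75° = 260.
Substituting the horizontal relation into the vertical equation gives 1.336 T_2 = 260, so T_2 = 194.7 N.

T_2 ≈ 195 N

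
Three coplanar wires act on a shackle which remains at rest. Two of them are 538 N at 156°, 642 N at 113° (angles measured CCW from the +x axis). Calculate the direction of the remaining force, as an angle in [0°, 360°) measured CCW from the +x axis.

θ ≈ 313°

Sum the known components: ΣF_x = -742.3 N, ΣF_y = 809.8 N.
For equilibrium the remaining force must supply (−ΣF_x, −ΣF_y) = (742.3, -809.8) N.
Magnitude = √((742.3)² + (-809.8)²) = 1099 N; direction = atan2(-809.8, 742.3) = 312.5°.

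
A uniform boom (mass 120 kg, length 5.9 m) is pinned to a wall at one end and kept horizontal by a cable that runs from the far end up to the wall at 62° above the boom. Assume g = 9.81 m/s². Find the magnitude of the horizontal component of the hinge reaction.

Take torques about the hinge: T sin 62° · 5.9 = 120×9.81×2.95 = 3472.7 N·m.
So T = 3472.7 / (0.8829 × 5.9) = 666.63 N.
ΣF_x = 0: H_x = T cos 62° = 312.96 N.

H_x ≈ 313 N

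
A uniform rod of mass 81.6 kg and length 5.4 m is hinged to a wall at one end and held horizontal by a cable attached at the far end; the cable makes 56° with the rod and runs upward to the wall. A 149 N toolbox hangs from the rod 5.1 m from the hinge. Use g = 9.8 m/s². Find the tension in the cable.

T ≈ 652 N

Take torques about the hinge: T sin 56° · 5.4 = 81.6×9.8×2.7 + 149×5.1 = 2919 N·m.
So T = 2919 / (0.8290 × 5.4) = 652.04 N.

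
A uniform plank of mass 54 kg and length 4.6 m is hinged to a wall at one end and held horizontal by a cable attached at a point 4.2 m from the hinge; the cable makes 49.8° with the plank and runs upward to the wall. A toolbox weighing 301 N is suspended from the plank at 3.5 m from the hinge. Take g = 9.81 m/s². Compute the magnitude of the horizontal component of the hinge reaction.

H_x ≈ 457 N

Take torques about the hinge: T sin 49.8° · 4.2 = 54×9.81×2.3 + 301×3.5 = 2271.9 N·m.
So T = 2271.9 / (0.7638 × 4.2) = 708.21 N.
ΣF_x = 0: H_x = T cos 49.8° = 457.12 N.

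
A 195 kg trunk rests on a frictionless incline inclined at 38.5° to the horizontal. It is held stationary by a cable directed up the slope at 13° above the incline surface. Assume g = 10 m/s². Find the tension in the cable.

T ≈ 1250 N

Take axes along and perpendicular to the incline. Weight components: W sin 38.5° = 1214 N down-slope, W cos 38.5° = 1526 N into the surface.
Along incline: T cos 13° = W sin 38.5° → T = 1246 N.
Perpendicular: N = W cos 38.5° − T sin 13° = 1246 N.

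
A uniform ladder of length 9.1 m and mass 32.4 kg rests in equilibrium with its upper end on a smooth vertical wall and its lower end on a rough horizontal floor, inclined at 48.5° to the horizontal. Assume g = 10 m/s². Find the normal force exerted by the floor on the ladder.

ΣF_y = 0: N_floor = 32.4×10 = 324 N.

N_floor ≈ 324 N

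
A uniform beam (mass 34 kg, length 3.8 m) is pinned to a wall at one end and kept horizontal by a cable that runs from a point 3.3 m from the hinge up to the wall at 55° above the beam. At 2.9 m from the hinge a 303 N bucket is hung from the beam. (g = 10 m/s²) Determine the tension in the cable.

T ≈ 564 N

Take torques about the hinge: T sin 55° · 3.3 = 34×10×1.9 + 303×2.9 = 1524.7 N·m.
So T = 1524.7 / (0.8192 × 3.3) = 564.03 N.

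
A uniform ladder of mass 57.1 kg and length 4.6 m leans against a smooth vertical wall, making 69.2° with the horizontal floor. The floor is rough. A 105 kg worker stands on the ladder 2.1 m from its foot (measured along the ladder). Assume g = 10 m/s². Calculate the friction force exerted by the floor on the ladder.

f ≈ 291 N

Torques about the foot: N_wall · 4.6 sin 69.2° = 57.1×10×2.3 cos 69.2° + 105×10×2.1 cos 69.2° → N_wall = 290.54 N.
ΣF_x = 0: f_floor = N_wall = 290.54 N.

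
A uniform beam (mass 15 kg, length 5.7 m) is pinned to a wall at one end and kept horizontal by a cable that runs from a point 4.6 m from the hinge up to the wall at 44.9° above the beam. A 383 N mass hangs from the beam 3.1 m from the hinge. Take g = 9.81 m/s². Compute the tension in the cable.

T ≈ 495 N

Take torques about the hinge: T sin 44.9° · 4.6 = 15×9.81×2.85 + 383×3.1 = 1606.7 N·m.
So T = 1606.7 / (0.7059 × 4.6) = 494.82 N.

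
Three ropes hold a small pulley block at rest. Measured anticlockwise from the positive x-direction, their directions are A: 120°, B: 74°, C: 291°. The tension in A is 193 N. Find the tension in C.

T_C ≈ 231 N

Resolve: ΣF_x = 193 cos 120° + T_B cos 74° + T_C cos 291° = 0.
        ΣF_y = 193 sin 120° + T_B sin 74° + T_C sin 291° = 0.
The known terms sum to (-96.5, 167.1) N, so 0.2756 T_B + 0.3584 T_C = 96.5 and 0.9613 T_B − 0.9336 T_C = -167.1.
Solving simultaneously: T_B = 50.17 N, T_C = 230.7 N.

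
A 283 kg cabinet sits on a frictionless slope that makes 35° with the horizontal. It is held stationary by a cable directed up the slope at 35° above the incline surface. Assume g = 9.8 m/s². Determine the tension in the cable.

Take axes along and perpendicular to the incline. Weight components: W sin 35° = 1591 N down-slope, W cos 35° = 2272 N into the surface.
Along incline: T cos 35° = W sin 35° → T = 1942 N.
Perpendicular: N = W cos 35° − T sin 35° = 1158 N.

T ≈ 1940 N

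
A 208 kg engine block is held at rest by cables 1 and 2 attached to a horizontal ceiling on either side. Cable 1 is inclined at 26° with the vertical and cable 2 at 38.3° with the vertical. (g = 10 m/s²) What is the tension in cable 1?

Angles from the horizontal: cable 1 is 90° − 26° = 64°, cable 2 is 90° − 38.3° = 51.7°.
Weight W = 208 × 10 = 2080 N acts straight down.
Horizontal: T_1 cos 64° = T_2 cos 51.7°  →  T_2 = 0.7073 T_1.
Vertical: T_1 sin 64° + T_2 sin 51.7° = 2080.
Substituting the horizontal relation into the vertical equation gives 1.454 T_1 = 2080, so T_1 = 1431 N.

T_1 ≈ 1430 N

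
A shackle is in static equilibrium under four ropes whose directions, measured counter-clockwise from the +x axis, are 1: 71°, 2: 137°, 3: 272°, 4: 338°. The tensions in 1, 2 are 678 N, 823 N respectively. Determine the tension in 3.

Resolve: ΣF_x = 678 cos 71° + 823 cos 137° + T_3 cos 272° + T_4 cos 338° = 0.
        ΣF_y = 678 sin 71° + 823 sin 137° + T_3 sin 272° + T_4 sin 338° = 0.
The known terms sum to (-381.2, 1202) N, so 0.0349 T_3 + 0.9272 T_4 = 381.2 and -0.9994 T_3 − 0.3746 T_4 = -1202.
Solving simultaneously: T_3 = 1064 N, T_4 = 371.1 N.

T_3 ≈ 1060 N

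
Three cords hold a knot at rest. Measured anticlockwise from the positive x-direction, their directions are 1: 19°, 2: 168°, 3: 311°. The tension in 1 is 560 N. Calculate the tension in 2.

Resolve: ΣF_x = 560 cos 19° + T_2 cos 168° + T_3 cos 311° = 0.
        ΣF_y = 560 sin 19° + T_2 sin 168° + T_3 sin 311° = 0.
The known terms sum to (529.5, 182.3) N, so -0.9781 T_2 + 0.6561 T_3 = -529.5 and 0.2079 T_2 − 0.7547 T_3 = -182.3.
Solving simultaneously: T_2 = 862.8 N, T_3 = 479.3 N.

T_2 ≈ 863 N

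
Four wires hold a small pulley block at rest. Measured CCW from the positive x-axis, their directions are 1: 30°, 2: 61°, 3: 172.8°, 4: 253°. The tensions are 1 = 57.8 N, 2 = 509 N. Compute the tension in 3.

T_3 ≈ 147 N

Resolve: ΣF_x = 57.8 cos 30° + 509 cos 61° + T_3 cos 172.8° + T_4 cos 253° = 0.
        ΣF_y = 57.8 sin 30° + 509 sin 61° + T_3 sin 172.8° + T_4 sin 253° = 0.
The known terms sum to (296.8, 474.1) N, so -0.9921 T_3 − 0.2924 T_4 = -296.8 and 0.1253 T_3 − 0.9563 T_4 = -474.1.
Solving simultaneously: T_3 = 147.4 N, T_4 = 515.1 N.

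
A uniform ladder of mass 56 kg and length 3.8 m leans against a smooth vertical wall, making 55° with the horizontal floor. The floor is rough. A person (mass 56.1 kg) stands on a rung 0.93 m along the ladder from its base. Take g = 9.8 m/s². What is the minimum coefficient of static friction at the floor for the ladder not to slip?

ΣF_y = 0: N_floor = 56×9.8 + 56.1×9.8 = 1098.6 N.
Torques about the foot: N_wall · 3.8 sin 55° = 56×9.8×1.9 cos 55° + 56.1×9.8×0.93 cos 55° → N_wall = 286.35 N.
ΣF_x = 0: f_floor = N_wall = 286.35 N.
μ_min = f_floor / N_floor = 286.35 / 1098.6 = 0.2607.

μ_min ≈ 0.261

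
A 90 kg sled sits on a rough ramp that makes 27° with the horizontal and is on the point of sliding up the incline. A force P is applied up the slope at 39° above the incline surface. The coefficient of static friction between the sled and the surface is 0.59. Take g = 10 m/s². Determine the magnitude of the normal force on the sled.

On the verge of sliding up the incline, friction equals μN and acts down the slope.
Perpendicular: N + P sin 39° = W cos 27° = 801.9 N.
Along incline: P cos 39° = W sin 27° + μN  with W sin 27° = 408.6 N.
Solving the pair for P and N: P = 767.7 N, N = 318.7 N (and f = μN = 188.1 N).

N ≈ 319 N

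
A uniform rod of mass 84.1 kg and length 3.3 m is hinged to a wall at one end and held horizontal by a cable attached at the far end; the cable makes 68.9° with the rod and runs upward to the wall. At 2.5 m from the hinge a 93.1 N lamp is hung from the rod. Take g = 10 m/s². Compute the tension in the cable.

T ≈ 526 N

Take torques about the hinge: T sin 68.9° · 3.3 = 84.1×10×1.65 + 93.1×2.5 = 1620.4 N·m.
So T = 1620.4 / (0.9330 × 3.3) = 526.32 N.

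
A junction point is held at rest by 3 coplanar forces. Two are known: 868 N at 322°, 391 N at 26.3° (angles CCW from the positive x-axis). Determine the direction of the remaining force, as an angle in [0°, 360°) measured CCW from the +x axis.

Sum the known components: ΣF_x = 1035 N, ΣF_y = -361.2 N.
For equilibrium the remaining force must supply (−ΣF_x, −ΣF_y) = (-1035, 361.2) N.
Magnitude = √((-1035)² + (361.2)²) = 1096 N; direction = atan2(361.2, -1035) = 160.8°.

θ ≈ 161°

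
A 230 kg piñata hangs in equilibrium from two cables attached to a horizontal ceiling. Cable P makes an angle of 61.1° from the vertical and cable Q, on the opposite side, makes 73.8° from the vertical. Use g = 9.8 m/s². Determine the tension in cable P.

Angles from the horizontal: cable P is 90° − 61.1° = 28.9°, cable Q is 90° − 73.8° = 16.2°.
Weight W = 230 × 9.8 = 2254 N acts straight down.
Horizontal: T_P cos 28.9° = T_Q cos 16.2°  →  T_Q = 0.9117 T_P.
Vertical: T_P sin 28.9° + T_Q sin 16.2° = 2254.
Substituting the horizontal relation into the vertical equation gives 0.7376 T_P = 2254, so T_P = 3056 N.

T_P ≈ 3060 N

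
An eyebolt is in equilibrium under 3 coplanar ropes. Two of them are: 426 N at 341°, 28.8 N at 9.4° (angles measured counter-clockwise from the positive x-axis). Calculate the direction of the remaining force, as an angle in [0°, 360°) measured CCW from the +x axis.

θ ≈ 163°

Sum the known components: ΣF_x = 431.2 N, ΣF_y = -134 N.
For equilibrium the remaining force must supply (−ΣF_x, −ΣF_y) = (-431.2, 134) N.
Magnitude = √((-431.2)² + (134)²) = 451.5 N; direction = atan2(134, -431.2) = 162.7°.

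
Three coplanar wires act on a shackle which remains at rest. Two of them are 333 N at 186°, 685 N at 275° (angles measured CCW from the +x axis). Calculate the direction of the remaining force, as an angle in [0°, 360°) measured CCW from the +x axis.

Sum the known components: ΣF_x = -271.5 N, ΣF_y = -717.2 N.
For equilibrium the remaining force must supply (−ΣF_x, −ΣF_y) = (271.5, 717.2) N.
Magnitude = √((271.5)² + (717.2)²) = 766.9 N; direction = atan2(717.2, 271.5) = 69.3°.

θ ≈ 69.3°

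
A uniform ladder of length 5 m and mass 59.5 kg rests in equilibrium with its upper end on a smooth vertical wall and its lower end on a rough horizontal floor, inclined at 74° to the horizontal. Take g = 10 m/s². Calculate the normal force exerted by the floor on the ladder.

ΣF_y = 0: N_floor = 59.5×10 = 595 N.

N_floor ≈ 595 N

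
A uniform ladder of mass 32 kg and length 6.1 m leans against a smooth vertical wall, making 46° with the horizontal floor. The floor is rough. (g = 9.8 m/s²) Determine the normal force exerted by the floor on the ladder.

N_floor ≈ 314 N

ΣF_y = 0: N_floor = 32×9.8 = 313.6 N.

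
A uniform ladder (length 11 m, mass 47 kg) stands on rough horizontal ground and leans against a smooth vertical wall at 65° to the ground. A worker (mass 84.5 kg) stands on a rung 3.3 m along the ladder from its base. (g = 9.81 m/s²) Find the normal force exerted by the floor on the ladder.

ΣF_y = 0: N_floor = 47×9.81 + 84.5×9.81 = 1290 N.

N_floor ≈ 1290 N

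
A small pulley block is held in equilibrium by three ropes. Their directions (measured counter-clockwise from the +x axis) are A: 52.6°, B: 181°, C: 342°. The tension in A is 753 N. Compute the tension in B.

Resolve: ΣF_x = 753 cos 52.6° + T_B cos 181° + T_C cos 342° = 0.
        ΣF_y = 753 sin 52.6° + T_B sin 181° + T_C sin 342° = 0.
The known terms sum to (457.4, 598.2) N, so -0.9998 T_B + 0.9511 T_C = -457.4 and -0.0175 T_B − 0.3090 T_C = -598.2.
Solving simultaneously: T_B = 2182 N, T_C = 1813 N.

T_B ≈ 2180 N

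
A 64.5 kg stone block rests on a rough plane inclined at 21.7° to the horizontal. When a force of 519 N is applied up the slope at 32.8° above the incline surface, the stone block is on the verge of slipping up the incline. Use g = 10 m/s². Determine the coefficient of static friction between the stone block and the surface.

μ ≈ 0.622

On the verge of sliding up the incline, friction is at its maximum μN and acts down the slope.
Perpendicular to incline: N = W cos 21.7° − P sin 32.8° = 599.3 − 281.1 = 318.1 N.
Along incline: P cos 32.8° − μN = W sin 21.7° → μ = −(W sin 21.7° − P cos 32.8°) / N = 0.6216.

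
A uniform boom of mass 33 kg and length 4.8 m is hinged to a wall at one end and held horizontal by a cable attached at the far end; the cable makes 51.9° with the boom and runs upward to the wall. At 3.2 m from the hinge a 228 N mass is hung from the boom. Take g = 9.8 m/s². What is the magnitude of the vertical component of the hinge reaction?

|H_y| ≈ 238 N

Take torques about the hinge: T sin 51.9° · 4.8 = 33×9.8×2.4 + 228×3.2 = 1505.8 N·m.
So T = 1505.8 / (0.7869 × 4.8) = 398.64 N.
ΣF_y = 0: H_y = (33×9.8 + 228) − T sin 51.9° = 551.4 − 313.7 = 237.7 N.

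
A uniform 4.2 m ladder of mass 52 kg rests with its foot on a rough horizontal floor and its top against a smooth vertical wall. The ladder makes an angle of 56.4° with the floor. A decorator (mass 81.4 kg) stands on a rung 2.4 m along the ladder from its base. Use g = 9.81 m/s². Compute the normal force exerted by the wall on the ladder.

Torques about the foot: N_wall · 4.2 sin 56.4° = 52×9.81×2.1 cos 56.4° + 81.4×9.81×2.4 cos 56.4° → N_wall = 472.63 N.

N_wall ≈ 473 N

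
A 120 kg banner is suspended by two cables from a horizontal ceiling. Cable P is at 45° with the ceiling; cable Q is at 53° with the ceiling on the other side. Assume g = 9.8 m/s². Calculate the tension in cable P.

Weight W = 120 × 9.8 = 1176 N acts straight down.
Horizontal: T_P cos 45° = T_Q cos 53°  →  T_Q = 1.175 T_P.
Vertical: T_P sin 45° + T_Q sin 53° = 1176.
Substituting the horizontal relation into the vertical equation gives 1.645 T_P = 1176, so T_P = 714.7 N.

T_P ≈ 715 N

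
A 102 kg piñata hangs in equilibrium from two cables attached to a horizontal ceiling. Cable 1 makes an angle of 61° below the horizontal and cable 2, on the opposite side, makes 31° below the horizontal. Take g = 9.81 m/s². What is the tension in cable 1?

T_1 ≈ 858 N

Weight W = 102 × 9.81 = 1001 N acts straight down.
Horizontal: T_1 cos 61° = T_2 cos 31°  →  T_2 = 0.5656 T_1.
Vertical: T_1 sin 61° + T_2 sin 31° = 1001.
Substituting the horizontal relation into the vertical equation gives 1.166 T_1 = 1001, so T_1 = 858.2 N.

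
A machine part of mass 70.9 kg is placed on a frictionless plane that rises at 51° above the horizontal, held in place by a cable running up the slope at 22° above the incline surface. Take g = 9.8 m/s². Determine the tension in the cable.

T ≈ 582 N

Take axes along and perpendicular to the incline. Weight components: W sin 51° = 540 N down-slope, W cos 51° = 437.3 N into the surface.
Along incline: T cos 22° = W sin 51° → T = 582.4 N.
Perpendicular: N = W cos 51° − T sin 22° = 219.1 N.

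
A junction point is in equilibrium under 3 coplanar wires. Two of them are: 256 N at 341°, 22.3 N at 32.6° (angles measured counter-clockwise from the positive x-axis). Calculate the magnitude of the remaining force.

Sum the known components: ΣF_x = 260.8 N, ΣF_y = -71.33 N.
For equilibrium the remaining force must supply (−ΣF_x, −ΣF_y) = (-260.8, 71.33) N.
Magnitude = √((-260.8)² + (71.33)²) = 270.4 N; direction = atan2(71.33, -260.8) = 164.7°.

F ≈ 270 N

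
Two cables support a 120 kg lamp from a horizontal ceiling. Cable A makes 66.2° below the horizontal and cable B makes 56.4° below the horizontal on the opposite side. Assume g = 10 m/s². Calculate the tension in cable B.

Weight W = 120 × 10 = 1200 N acts straight down.
Horizontal: T_A cos 66.2° = T_B cos 56.4°  →  T_A = 1.371 T_B.
Vertical: T_A sin 66.2° + T_B sin 56.4° = 1200.
Substituting the horizontal relation into the vertical equation gives 2.088 T_B = 1200, so T_B = 574.8 N.

T_B ≈ 575 N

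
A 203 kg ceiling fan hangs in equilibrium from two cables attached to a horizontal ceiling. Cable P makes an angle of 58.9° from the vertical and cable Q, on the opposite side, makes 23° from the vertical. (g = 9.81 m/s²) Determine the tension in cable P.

T_P ≈ 786 N

Angles from the horizontal: cable P is 90° − 58.9° = 31.1°, cable Q is 90° − 23° = 67°.
Weight W = 203 × 9.81 = 1991 N acts straight down.
Horizontal: T_P cos 31.1° = T_Q cos 67°  →  T_Q = 2.191 T_P.
Vertical: T_P sin 31.1° + T_Q sin 67° = 1991.
Substituting the horizontal relation into the vertical equation gives 2.534 T_P = 1991, so T_P = 786 N.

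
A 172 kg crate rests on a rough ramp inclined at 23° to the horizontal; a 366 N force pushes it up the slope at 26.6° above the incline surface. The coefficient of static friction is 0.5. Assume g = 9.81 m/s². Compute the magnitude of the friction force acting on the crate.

Axes along / perpendicular to the incline. W sin 23° = 659.3 N down-slope; W cos 23° = 1553 N into the surface.
Perpendicular: N = W cos 23° − P sin 26.6° = 1553 − 163.9 = 1389 N.
Along incline: P cos 26.6° + f = W sin 23° (friction acts up-slope) → f = 659.3 − 327.3 = 332 N.
|f| = 332 N ≤ μN = 694.7 N, so the crate is indeed static.

f ≈ 332 N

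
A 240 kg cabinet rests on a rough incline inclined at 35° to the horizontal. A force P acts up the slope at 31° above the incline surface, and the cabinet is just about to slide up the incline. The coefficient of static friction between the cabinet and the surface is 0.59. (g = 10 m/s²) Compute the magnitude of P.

P ≈ 2180 N

On the verge of sliding up the incline, friction equals μN and acts down the slope.
Perpendicular: N + P sin 31° = W cos 35° = 1966 N.
Along incline: P cos 31° = W sin 35° + μN  with W sin 35° = 1377 N.
Solving the pair for P and N: P = 2185 N, N = 840.8 N (and f = μN = 496.1 N).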